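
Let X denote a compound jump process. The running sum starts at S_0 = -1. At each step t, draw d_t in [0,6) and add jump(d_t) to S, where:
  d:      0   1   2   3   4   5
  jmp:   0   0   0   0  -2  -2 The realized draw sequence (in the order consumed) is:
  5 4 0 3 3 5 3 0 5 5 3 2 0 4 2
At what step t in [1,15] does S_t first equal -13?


14

t=0: S=-1, d=5, jump=-2, S_1=-3
t=1: S=-3, d=4, jump=-2, S_2=-5
t=2: S=-5, d=0, jump=0, S_3=-5
t=3: S=-5, d=3, jump=0, S_4=-5
t=4: S=-5, d=3, jump=0, S_5=-5
t=5: S=-5, d=5, jump=-2, S_6=-7
t=6: S=-7, d=3, jump=0, S_7=-7
t=7: S=-7, d=0, jump=0, S_8=-7
t=8: S=-7, d=5, jump=-2, S_9=-9
t=9: S=-9, d=5, jump=-2, S_10=-11
t=10: S=-11, d=3, jump=0, S_11=-11
t=11: S=-11, d=2, jump=0, S_12=-11
t=12: S=-11, d=0, jump=0, S_13=-11
t=13: S=-11, d=4, jump=-2, S_14=-13
t=14: S=-13, d=2, jump=0, S_15=-13


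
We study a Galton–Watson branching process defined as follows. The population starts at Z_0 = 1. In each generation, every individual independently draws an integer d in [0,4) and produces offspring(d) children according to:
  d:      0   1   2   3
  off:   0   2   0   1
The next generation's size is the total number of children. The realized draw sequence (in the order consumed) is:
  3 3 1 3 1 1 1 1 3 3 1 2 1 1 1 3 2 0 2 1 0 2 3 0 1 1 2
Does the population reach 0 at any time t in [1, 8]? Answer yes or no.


no

gen 0: Z_0=1, draws=[3], offspring=[1], Z_1=1
gen 1: Z_1=1, draws=[3], offspring=[1], Z_2=1
gen 2: Z_2=1, draws=[1], offspring=[2], Z_3=2
gen 3: Z_3=2, draws=[3, 1], offspring=[1, 2], Z_4=3
gen 4: Z_4=3, draws=[1, 1, 1], offspring=[2, 2, 2], Z_5=6
gen 5: Z_5=6, draws=[3, 3, 1, 2, 1, 1], offspring=[1, 1, 2, 0, 2, 2], Z_6=8
gen 6: Z_6=8, draws=[1, 3, 2, 0, 2, 1, 0, 2], offspring=[2, 1, 0, 0, 0, 2, 0, 0], Z_7=5
gen 7: Z_7=5, draws=[3, 0, 1, 1, 2], offspring=[1, 0, 2, 2, 0], Z_8=5


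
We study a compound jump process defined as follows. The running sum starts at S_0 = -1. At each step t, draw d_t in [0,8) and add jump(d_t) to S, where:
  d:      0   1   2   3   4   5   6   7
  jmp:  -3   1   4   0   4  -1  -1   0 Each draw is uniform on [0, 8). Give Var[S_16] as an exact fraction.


84

Outcome values over d=0..7: [-3, 1, 4, 0, 4, -1, -1, 0]
Σy = 4, Σy² = 44, M = 8
μ = 4/8 = 1/2,  σ² = 44/8 − (1/2)² = 21/4
Independent increments: Var[S_16] = 16·σ² = 16·(21/4) = 84


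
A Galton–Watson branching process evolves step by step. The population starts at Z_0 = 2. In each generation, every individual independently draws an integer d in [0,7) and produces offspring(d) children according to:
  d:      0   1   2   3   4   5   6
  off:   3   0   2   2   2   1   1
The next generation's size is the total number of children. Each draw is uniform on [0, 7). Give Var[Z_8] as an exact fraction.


Outcome values over d=0..6: [3, 0, 2, 2, 2, 1, 1]
Σy = 11, Σy² = 23, M = 7
μ = 11/7 = 11/7,  σ² = 23/7 − (11/7)² = 40/49
V_0 = 0, E_0 = 2
V_1 = 40/49·E_0 + (11/7)²·V_0 = 80/49;  E_1 = 22/7
V_2 = 40/49·E_1 + (11/7)²·V_1 = 15840/2401;  E_2 = 242/49
V_3 = 40/49·E_2 + (11/7)²·V_2 = 2390960/117649;  E_3 = 2662/343
V_4 = 40/49·E_3 + (11/7)²·V_3 = 325828800/5764801;  E_4 = 29282/2401
V_5 = 40/49·E_4 + (11/7)²·V_4 = 42237528080/282475249;  E_5 = 322102/16807
V_6 = 40/49·E_5 + (11/7)²·V_5 = 5327283630240/13841287201;  E_6 = 3543122/117649
V_7 = 40/49·E_6 + (11/7)²·V_6 = 661275109666160/678223072849;  E_7 = 38974342/823543
V_8 = 40/49·E_7 + (11/7)²·V_7 = 81298170130953600/33232930569601;  E_8 = 428717762/5764801

81298170130953600/33232930569601


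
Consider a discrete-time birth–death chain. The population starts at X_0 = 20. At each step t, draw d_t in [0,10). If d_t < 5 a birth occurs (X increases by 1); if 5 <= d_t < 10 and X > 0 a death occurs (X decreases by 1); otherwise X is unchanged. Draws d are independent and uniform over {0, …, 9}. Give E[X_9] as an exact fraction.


20

X can drop by at most 1 per step and X_0 = 20 > T = 9, so X_t >= 20 − t >= 11 > 0 for every t <= 9: the floor at 0 (the 'and X > 0' condition) never binds. Hence X_9 = X_0 + Σ_{t<9} Y_t with i.i.d. increments Y_t = y(d_t) ∈ {+1, −1, 0}.
Outcome values over d=0..9: [1, 1, 1, 1, 1, -1, -1, -1, -1, -1]
Σy = 0, Σy² = 10, M = 10
μ = 0/10 = 0,  σ² = 10/10 − (0)² = 1
E[X_9] = 20 + 9·(0) = 20


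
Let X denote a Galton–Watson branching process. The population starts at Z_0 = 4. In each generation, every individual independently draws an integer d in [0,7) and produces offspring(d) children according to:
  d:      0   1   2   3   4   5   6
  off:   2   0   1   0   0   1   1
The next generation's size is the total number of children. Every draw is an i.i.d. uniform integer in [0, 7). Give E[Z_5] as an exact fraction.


Outcome values over d=0..6: [2, 0, 1, 0, 0, 1, 1]
Σy = 5, Σy² = 7, M = 7
μ = 5/7 = 5/7,  σ² = 7/7 − (5/7)² = 24/49
E[Z_0] = 4
E[Z_1] = 5/7·E[Z_0] = 20/7
E[Z_2] = 5/7·E[Z_1] = 100/49
E[Z_3] = 5/7·E[Z_2] = 500/343
E[Z_4] = 5/7·E[Z_3] = 2500/2401
E[Z_5] = 5/7·E[Z_4] = 12500/16807

12500/16807


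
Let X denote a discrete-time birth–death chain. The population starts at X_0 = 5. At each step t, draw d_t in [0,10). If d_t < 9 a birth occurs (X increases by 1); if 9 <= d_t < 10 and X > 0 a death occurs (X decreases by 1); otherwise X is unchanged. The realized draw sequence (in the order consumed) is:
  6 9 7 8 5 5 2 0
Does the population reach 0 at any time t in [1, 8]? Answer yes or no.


t=0: X=5, d=6 → birth, X_1=6
t=1: X=6, d=9 → death, X_2=5
t=2: X=5, d=7 → birth, X_3=6
t=3: X=6, d=8 → birth, X_4=7
t=4: X=7, d=5 → birth, X_5=8
t=5: X=8, d=5 → birth, X_6=9
t=6: X=9, d=2 → birth, X_7=10
t=7: X=10, d=0 → birth, X_8=11

no


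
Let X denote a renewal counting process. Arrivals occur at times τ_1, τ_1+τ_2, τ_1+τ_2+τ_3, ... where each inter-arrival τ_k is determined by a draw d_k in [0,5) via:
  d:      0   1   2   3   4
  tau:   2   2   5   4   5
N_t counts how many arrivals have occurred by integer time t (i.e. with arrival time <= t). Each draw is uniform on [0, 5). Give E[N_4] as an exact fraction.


Inter-arrival values over d=0..4: [2, 2, 5, 4, 5]
Each d has probability 1/5, so the pmf of τ is: f(2) = 2/5, f(4) = 1/5, f(5) = 2/5
Renewal equation for m(n) = E[N_n]: condition on τ_1 = k (if k <= n, one arrival plus a fresh copy on the remaining n−k steps): m(n) = F(n) + Σ_{k<=n} f(k)·m(n−k), where F(n) = P(τ <= n) and m(0) = 0
m(1) = F(1) = 0
m(2) = F(2) = 2/5
m(3) = F(3) = 2/5
m(4) = F(4) + f(2)·m(2) = 3/5 + 2/5·2/5 = 19/25
E[N_4] = m(4) = 19/25

19/25


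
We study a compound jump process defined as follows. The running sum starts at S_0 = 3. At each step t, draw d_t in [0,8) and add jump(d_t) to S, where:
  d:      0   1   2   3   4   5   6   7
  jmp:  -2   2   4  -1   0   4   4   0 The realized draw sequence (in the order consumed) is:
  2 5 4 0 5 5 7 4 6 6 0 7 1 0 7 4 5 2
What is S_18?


t=0: S=3, d=2, jump=4, S_1=7
t=1: S=7, d=5, jump=4, S_2=11
t=2: S=11, d=4, jump=0, S_3=11
t=3: S=11, d=0, jump=-2, S_4=9
t=4: S=9, d=5, jump=4, S_5=13
t=5: S=13, d=5, jump=4, S_6=17
t=6: S=17, d=7, jump=0, S_7=17
t=7: S=17, d=4, jump=0, S_8=17
t=8: S=17, d=6, jump=4, S_9=21
t=9: S=21, d=6, jump=4, S_10=25
t=10: S=25, d=0, jump=-2, S_11=23
t=11: S=23, d=7, jump=0, S_12=23
t=12: S=23, d=1, jump=2, S_13=25
t=13: S=25, d=0, jump=-2, S_14=23
t=14: S=23, d=7, jump=0, S_15=23
t=15: S=23, d=4, jump=0, S_16=23
t=16: S=23, d=5, jump=4, S_17=27
t=17: S=27, d=2, jump=4, S_18=31

31


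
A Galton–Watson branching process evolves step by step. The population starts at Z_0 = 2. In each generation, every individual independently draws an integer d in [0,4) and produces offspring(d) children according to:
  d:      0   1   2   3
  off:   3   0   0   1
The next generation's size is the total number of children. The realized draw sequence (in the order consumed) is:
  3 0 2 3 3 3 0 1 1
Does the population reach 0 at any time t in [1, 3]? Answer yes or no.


no

gen 0: Z_0=2, draws=[3, 0], offspring=[1, 3], Z_1=4
gen 1: Z_1=4, draws=[2, 3, 3, 3], offspring=[0, 1, 1, 1], Z_2=3
gen 2: Z_2=3, draws=[0, 1, 1], offspring=[3, 0, 0], Z_3=3


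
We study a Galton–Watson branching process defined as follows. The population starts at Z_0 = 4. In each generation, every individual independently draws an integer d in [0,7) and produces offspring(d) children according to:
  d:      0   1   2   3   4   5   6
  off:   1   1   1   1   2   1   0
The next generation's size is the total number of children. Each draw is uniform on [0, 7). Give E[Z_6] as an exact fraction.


4

Outcome values over d=0..6: [1, 1, 1, 1, 2, 1, 0]
Σy = 7, Σy² = 9, M = 7
μ = 7/7 = 1,  σ² = 9/7 − (1)² = 2/7
E[Z_0] = 4
E[Z_1] = 1·E[Z_0] = 4
E[Z_2] = 1·E[Z_1] = 4
E[Z_3] = 1·E[Z_2] = 4
E[Z_4] = 1·E[Z_3] = 4
E[Z_5] = 1·E[Z_4] = 4
E[Z_6] = 1·E[Z_5] = 4


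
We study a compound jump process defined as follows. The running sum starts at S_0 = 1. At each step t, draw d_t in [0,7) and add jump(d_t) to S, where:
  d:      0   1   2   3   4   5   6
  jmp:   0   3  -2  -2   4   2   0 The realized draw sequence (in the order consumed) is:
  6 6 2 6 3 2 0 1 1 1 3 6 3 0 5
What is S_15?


2

t=0: S=1, d=6, jump=0, S_1=1
t=1: S=1, d=6, jump=0, S_2=1
t=2: S=1, d=2, jump=-2, S_3=-1
t=3: S=-1, d=6, jump=0, S_4=-1
t=4: S=-1, d=3, jump=-2, S_5=-3
t=5: S=-3, d=2, jump=-2, S_6=-5
t=6: S=-5, d=0, jump=0, S_7=-5
t=7: S=-5, d=1, jump=3, S_8=-2
t=8: S=-2, d=1, jump=3, S_9=1
t=9: S=1, d=1, jump=3, S_10=4
t=10: S=4, d=3, jump=-2, S_11=2
t=11: S=2, d=6, jump=0, S_12=2
t=12: S=2, d=3, jump=-2, S_13=0
t=13: S=0, d=0, jump=0, S_14=0
t=14: S=0, d=5, jump=2, S_15=2


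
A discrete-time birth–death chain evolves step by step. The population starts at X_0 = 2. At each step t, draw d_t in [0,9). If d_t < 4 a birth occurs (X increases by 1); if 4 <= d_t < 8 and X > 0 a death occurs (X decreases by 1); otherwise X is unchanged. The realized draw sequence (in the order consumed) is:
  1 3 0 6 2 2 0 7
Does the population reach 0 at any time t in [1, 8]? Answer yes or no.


t=0: X=2, d=1 → birth, X_1=3
t=1: X=3, d=3 → birth, X_2=4
t=2: X=4, d=0 → birth, X_3=5
t=3: X=5, d=6 → death, X_4=4
t=4: X=4, d=2 → birth, X_5=5
t=5: X=5, d=2 → birth, X_6=6
t=6: X=6, d=0 → birth, X_7=7
t=7: X=7, d=7 → death, X_8=6

no


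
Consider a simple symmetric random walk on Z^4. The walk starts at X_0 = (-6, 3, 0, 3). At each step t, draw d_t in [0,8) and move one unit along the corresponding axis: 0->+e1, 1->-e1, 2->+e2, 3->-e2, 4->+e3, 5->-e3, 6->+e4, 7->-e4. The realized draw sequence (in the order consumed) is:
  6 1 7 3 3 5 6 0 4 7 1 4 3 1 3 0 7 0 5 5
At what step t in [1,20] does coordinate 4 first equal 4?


1

t=0: X=(-6, 3, 0, 3), d=6 → +e4, X_1=(-6, 3, 0, 4)
t=1: X=(-6, 3, 0, 4), d=1 → -e1, X_2=(-7, 3, 0, 4)
t=2: X=(-7, 3, 0, 4), d=7 → -e4, X_3=(-7, 3, 0, 3)
t=3: X=(-7, 3, 0, 3), d=3 → -e2, X_4=(-7, 2, 0, 3)
t=4: X=(-7, 2, 0, 3), d=3 → -e2, X_5=(-7, 1, 0, 3)
t=5: X=(-7, 1, 0, 3), d=5 → -e3, X_6=(-7, 1, -1, 3)
t=6: X=(-7, 1, -1, 3), d=6 → +e4, X_7=(-7, 1, -1, 4)
t=7: X=(-7, 1, -1, 4), d=0 → +e1, X_8=(-6, 1, -1, 4)
t=8: X=(-6, 1, -1, 4), d=4 → +e3, X_9=(-6, 1, 0, 4)
t=9: X=(-6, 1, 0, 4), d=7 → -e4, X_10=(-6, 1, 0, 3)
t=10: X=(-6, 1, 0, 3), d=1 → -e1, X_11=(-7, 1, 0, 3)
t=11: X=(-7, 1, 0, 3), d=4 → +e3, X_12=(-7, 1, 1, 3)
t=12: X=(-7, 1, 1, 3), d=3 → -e2, X_13=(-7, 0, 1, 3)
t=13: X=(-7, 0, 1, 3), d=1 → -e1, X_14=(-8, 0, 1, 3)
t=14: X=(-8, 0, 1, 3), d=3 → -e2, X_15=(-8, -1, 1, 3)
t=15: X=(-8, -1, 1, 3), d=0 → +e1, X_16=(-7, -1, 1, 3)
t=16: X=(-7, -1, 1, 3), d=7 → -e4, X_17=(-7, -1, 1, 2)
t=17: X=(-7, -1, 1, 2), d=0 → +e1, X_18=(-6, -1, 1, 2)
t=18: X=(-6, -1, 1, 2), d=5 → -e3, X_19=(-6, -1, 0, 2)
t=19: X=(-6, -1, 0, 2), d=5 → -e3, X_20=(-6, -1, -1, 2)


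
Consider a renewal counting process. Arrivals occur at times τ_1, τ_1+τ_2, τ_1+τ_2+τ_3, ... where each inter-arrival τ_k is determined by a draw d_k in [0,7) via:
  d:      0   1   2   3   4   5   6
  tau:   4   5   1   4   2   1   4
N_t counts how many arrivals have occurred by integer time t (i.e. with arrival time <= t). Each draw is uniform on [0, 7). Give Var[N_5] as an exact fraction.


Inter-arrival values over d=0..6: [4, 5, 1, 4, 2, 1, 4]
Each d has probability 1/7, so the pmf of τ is: f(1) = 2/7, f(2) = 1/7, f(4) = 3/7, f(5) = 1/7
Let p_n(j) = P(N_n = j), with p_0 = [1]. Condition on τ_1: p_n(0) = P(τ > n), and for j >= 1, p_n(j) = Σ_{k<=n} f(k)·p_{n−k}(j−1)
p_1 = [5/7, 2/7]  (j = 0..1)
p_2 = [4/7, 17/49, 4/49]  (j = 0..2)
p_3 = [4/7, 13/49, 48/343, 8/343]  (j = 0..3)
p_4 = [1/7, 33/49, 43/343, 124/2401, 16/2401]  (j = 0..4)
p_5 = [0, 4/7, 121/343, 134/2401, 304/16807, 32/16807]  (j = 0..5)
E[N_5] = Σ j·p_5(j) = 25652/16807;  E[N_5²] = Σ j²·p_5(j) = 47426/16807
Var[N_5] = 47426/16807 − (25652/16807)² = 139063678/282475249

139063678/282475249


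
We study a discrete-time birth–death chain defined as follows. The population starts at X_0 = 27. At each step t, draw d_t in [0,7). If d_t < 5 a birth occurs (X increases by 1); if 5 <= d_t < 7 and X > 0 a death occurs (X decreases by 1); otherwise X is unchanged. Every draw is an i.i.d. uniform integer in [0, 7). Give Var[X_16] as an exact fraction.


X can drop by at most 1 per step and X_0 = 27 > T = 16, so X_t >= 27 − t >= 11 > 0 for every t <= 16: the floor at 0 (the 'and X > 0' condition) never binds. Hence X_16 = X_0 + Σ_{t<16} Y_t with i.i.d. increments Y_t = y(d_t) ∈ {+1, −1, 0}.
Outcome values over d=0..6: [1, 1, 1, 1, 1, -1, -1]
Σy = 3, Σy² = 7, M = 7
μ = 3/7 = 3/7,  σ² = 7/7 − (3/7)² = 40/49
Independent increments: Var[X_16] = 16·σ² = 16·(40/49) = 640/49

640/49


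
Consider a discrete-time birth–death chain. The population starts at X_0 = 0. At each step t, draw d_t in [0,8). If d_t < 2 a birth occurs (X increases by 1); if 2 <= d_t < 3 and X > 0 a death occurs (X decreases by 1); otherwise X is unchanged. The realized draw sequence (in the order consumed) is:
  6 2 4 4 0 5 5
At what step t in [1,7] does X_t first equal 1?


t=0: X=0, d=6 → hold, X_1=0
t=1: X=0, d=2 → hold, X_2=0
t=2: X=0, d=4 → hold, X_3=0
t=3: X=0, d=4 → hold, X_4=0
t=4: X=0, d=0 → birth, X_5=1
t=5: X=1, d=5 → hold, X_6=1
t=6: X=1, d=5 → hold, X_7=1

5


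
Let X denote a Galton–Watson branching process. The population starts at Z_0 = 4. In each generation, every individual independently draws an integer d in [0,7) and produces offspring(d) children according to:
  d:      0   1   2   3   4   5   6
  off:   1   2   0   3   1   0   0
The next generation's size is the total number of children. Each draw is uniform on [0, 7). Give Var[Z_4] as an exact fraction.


128/7

Outcome values over d=0..6: [1, 2, 0, 3, 1, 0, 0]
Σy = 7, Σy² = 15, M = 7
μ = 7/7 = 1,  σ² = 15/7 − (1)² = 8/7
V_0 = 0, E_0 = 4
V_1 = 8/7·E_0 + (1)²·V_0 = 32/7;  E_1 = 4
V_2 = 8/7·E_1 + (1)²·V_1 = 64/7;  E_2 = 4
V_3 = 8/7·E_2 + (1)²·V_2 = 96/7;  E_3 = 4
V_4 = 8/7·E_3 + (1)²·V_3 = 128/7;  E_4 = 4


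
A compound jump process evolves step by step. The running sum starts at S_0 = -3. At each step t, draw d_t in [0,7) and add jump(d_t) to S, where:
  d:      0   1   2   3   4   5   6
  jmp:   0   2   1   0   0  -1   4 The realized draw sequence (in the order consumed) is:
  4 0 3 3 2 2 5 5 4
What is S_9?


t=0: S=-3, d=4, jump=0, S_1=-3
t=1: S=-3, d=0, jump=0, S_2=-3
t=2: S=-3, d=3, jump=0, S_3=-3
t=3: S=-3, d=3, jump=0, S_4=-3
t=4: S=-3, d=2, jump=1, S_5=-2
t=5: S=-2, d=2, jump=1, S_6=-1
t=6: S=-1, d=5, jump=-1, S_7=-2
t=7: S=-2, d=5, jump=-1, S_8=-3
t=8: S=-3, d=4, jump=0, S_9=-3

-3


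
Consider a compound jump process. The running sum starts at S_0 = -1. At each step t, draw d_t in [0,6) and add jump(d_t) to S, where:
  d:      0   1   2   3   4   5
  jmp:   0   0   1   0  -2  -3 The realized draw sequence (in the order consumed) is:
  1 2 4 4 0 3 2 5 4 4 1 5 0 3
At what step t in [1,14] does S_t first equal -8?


t=0: S=-1, d=1, jump=0, S_1=-1
t=1: S=-1, d=2, jump=1, S_2=0
t=2: S=0, d=4, jump=-2, S_3=-2
t=3: S=-2, d=4, jump=-2, S_4=-4
t=4: S=-4, d=0, jump=0, S_5=-4
t=5: S=-4, d=3, jump=0, S_6=-4
t=6: S=-4, d=2, jump=1, S_7=-3
t=7: S=-3, d=5, jump=-3, S_8=-6
t=8: S=-6, d=4, jump=-2, S_9=-8
t=9: S=-8, d=4, jump=-2, S_10=-10
t=10: S=-10, d=1, jump=0, S_11=-10
t=11: S=-10, d=5, jump=-3, S_12=-13
t=12: S=-13, d=0, jump=0, S_13=-13
t=13: S=-13, d=3, jump=0, S_14=-13

9


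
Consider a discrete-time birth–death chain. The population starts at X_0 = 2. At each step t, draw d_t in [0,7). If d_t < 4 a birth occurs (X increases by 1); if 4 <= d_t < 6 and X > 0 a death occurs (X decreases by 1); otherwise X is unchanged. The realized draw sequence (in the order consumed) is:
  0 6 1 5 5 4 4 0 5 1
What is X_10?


t=0: X=2, d=0 → birth, X_1=3
t=1: X=3, d=6 → hold, X_2=3
t=2: X=3, d=1 → birth, X_3=4
t=3: X=4, d=5 → death, X_4=3
t=4: X=3, d=5 → death, X_5=2
t=5: X=2, d=4 → death, X_6=1
t=6: X=1, d=4 → death, X_7=0
t=7: X=0, d=0 → birth, X_8=1
t=8: X=1, d=5 → death, X_9=0
t=9: X=0, d=1 → birth, X_10=1

1


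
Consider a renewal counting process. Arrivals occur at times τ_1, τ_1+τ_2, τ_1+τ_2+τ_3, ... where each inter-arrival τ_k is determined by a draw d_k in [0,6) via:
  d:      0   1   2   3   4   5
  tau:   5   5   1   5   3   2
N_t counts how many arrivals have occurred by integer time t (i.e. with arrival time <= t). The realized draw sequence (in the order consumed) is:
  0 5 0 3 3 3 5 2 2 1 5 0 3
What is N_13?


draw d_1=0: τ_1=5, arrival time A_1=5
draw d_2=5: τ_2=2, arrival time A_2=7
draw d_3=0: τ_3=5, arrival time A_3=12
draw d_4=3: τ_4=5, arrival time A_4=17
draw d_5=3: τ_5=5, arrival time A_5=22
draw d_6=3: τ_6=5, arrival time A_6=27
draw d_7=5: τ_7=2, arrival time A_7=29
draw d_8=2: τ_8=1, arrival time A_8=30
draw d_9=2: τ_9=1, arrival time A_9=31
draw d_10=1: τ_10=5, arrival time A_10=36
draw d_11=5: τ_11=2, arrival time A_11=38
draw d_12=0: τ_12=5, arrival time A_12=43
draw d_13=3: τ_13=5, arrival time A_13=48
N_t over t=0..13: 0:0 1:0 2:0 3:0 4:0 5:1 6:1 7:2 8:2 9:2 10:2 11:2 12:3 13:3

3


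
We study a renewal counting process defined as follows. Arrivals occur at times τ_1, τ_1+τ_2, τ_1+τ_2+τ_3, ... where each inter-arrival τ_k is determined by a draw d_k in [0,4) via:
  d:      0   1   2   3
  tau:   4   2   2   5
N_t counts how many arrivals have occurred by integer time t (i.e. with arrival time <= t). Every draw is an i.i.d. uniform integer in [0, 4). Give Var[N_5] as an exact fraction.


3/16

Inter-arrival values over d=0..3: [4, 2, 2, 5]
Each d has probability 1/4, so the pmf of τ is: f(2) = 1/2, f(4) = 1/4, f(5) = 1/4
Let p_n(j) = P(N_n = j), with p_0 = [1]. Condition on τ_1: p_n(0) = P(τ > n), and for j >= 1, p_n(j) = Σ_{k<=n} f(k)·p_{n−k}(j−1)
p_1 = [1]  (j = 0)
p_2 = [1/2, 1/2]  (j = 0..1)
p_3 = [1/2, 1/2]  (j = 0..1)
p_4 = [1/4, 1/2, 1/4]  (j = 0..2)
p_5 = [0, 3/4, 1/4]  (j = 0..2)
E[N_5] = Σ j·p_5(j) = 5/4;  E[N_5²] = Σ j²·p_5(j) = 7/4
Var[N_5] = 7/4 − (5/4)² = 3/16


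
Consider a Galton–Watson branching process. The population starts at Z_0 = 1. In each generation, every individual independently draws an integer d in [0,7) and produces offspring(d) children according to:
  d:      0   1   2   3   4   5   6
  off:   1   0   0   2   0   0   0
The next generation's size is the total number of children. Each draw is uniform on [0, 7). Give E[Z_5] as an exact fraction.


Outcome values over d=0..6: [1, 0, 0, 2, 0, 0, 0]
Σy = 3, Σy² = 5, M = 7
μ = 3/7 = 3/7,  σ² = 5/7 − (3/7)² = 26/49
E[Z_0] = 1
E[Z_1] = 3/7·E[Z_0] = 3/7
E[Z_2] = 3/7·E[Z_1] = 9/49
E[Z_3] = 3/7·E[Z_2] = 27/343
E[Z_4] = 3/7·E[Z_3] = 81/2401
E[Z_5] = 3/7·E[Z_4] = 243/16807

243/16807


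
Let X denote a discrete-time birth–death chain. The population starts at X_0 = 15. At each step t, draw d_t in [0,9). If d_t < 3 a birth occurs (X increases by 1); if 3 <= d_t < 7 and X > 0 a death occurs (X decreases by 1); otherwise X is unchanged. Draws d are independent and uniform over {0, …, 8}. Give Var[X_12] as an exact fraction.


X can drop by at most 1 per step and X_0 = 15 > T = 12, so X_t >= 15 − t >= 3 > 0 for every t <= 12: the floor at 0 (the 'and X > 0' condition) never binds. Hence X_12 = X_0 + Σ_{t<12} Y_t with i.i.d. increments Y_t = y(d_t) ∈ {+1, −1, 0}.
Outcome values over d=0..8: [1, 1, 1, -1, -1, -1, -1, 0, 0]
Σy = -1, Σy² = 7, M = 9
μ = -1/9 = -1/9,  σ² = 7/9 − (-1/9)² = 62/81
Independent increments: Var[X_12] = 12·σ² = 12·(62/81) = 248/27

248/27


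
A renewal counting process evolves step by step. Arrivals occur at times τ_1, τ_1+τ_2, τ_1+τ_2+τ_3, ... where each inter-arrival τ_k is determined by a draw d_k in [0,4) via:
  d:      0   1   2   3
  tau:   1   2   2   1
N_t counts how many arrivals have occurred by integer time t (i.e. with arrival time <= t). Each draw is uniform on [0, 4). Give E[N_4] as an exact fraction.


Inter-arrival values over d=0..3: [1, 2, 2, 1]
Each d has probability 1/4, so the pmf of τ is: f(1) = 1/2, f(2) = 1/2
Renewal equation for m(n) = E[N_n]: condition on τ_1 = k (if k <= n, one arrival plus a fresh copy on the remaining n−k steps): m(n) = F(n) + Σ_{k<=n} f(k)·m(n−k), where F(n) = P(τ <= n) and m(0) = 0
m(1) = F(1) = 1/2
m(2) = F(2) + f(1)·m(1) = 1 + 1/2·1/2 = 5/4
m(3) = F(3) + f(1)·m(2) + f(2)·m(1) = 1 + 1/2·5/4 + 1/2·1/2 = 15/8
m(4) = F(4) + f(1)·m(3) + f(2)·m(2) = 1 + 1/2·15/8 + 1/2·5/4 = 41/16
E[N_4] = m(4) = 41/16

41/16


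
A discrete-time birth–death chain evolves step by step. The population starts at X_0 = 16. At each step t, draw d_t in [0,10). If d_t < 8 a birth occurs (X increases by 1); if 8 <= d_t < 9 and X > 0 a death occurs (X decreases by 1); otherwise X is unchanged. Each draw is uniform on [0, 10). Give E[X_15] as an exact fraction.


53/2

X can drop by at most 1 per step and X_0 = 16 > T = 15, so X_t >= 16 − t >= 1 > 0 for every t <= 15: the floor at 0 (the 'and X > 0' condition) never binds. Hence X_15 = X_0 + Σ_{t<15} Y_t with i.i.d. increments Y_t = y(d_t) ∈ {+1, −1, 0}.
Outcome values over d=0..9: [1, 1, 1, 1, 1, 1, 1, 1, -1, 0]
Σy = 7, Σy² = 9, M = 10
μ = 7/10 = 7/10,  σ² = 9/10 − (7/10)² = 41/100
E[X_15] = 16 + 15·(7/10) = 53/2


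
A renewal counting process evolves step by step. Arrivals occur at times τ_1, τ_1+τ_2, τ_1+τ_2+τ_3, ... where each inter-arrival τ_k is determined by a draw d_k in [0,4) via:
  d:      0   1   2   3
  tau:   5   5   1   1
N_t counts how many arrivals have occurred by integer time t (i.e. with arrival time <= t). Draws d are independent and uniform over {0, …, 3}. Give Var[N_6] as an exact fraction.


3391/4096

Inter-arrival values over d=0..3: [5, 5, 1, 1]
Each d has probability 1/4, so the pmf of τ is: f(1) = 1/2, f(5) = 1/2
Let p_n(j) = P(N_n = j), with p_0 = [1]. Condition on τ_1: p_n(0) = P(τ > n), and for j >= 1, p_n(j) = Σ_{k<=n} f(k)·p_{n−k}(j−1)
p_1 = [1/2, 1/2]  (j = 0..1)
p_2 = [1/2, 1/4, 1/4]  (j = 0..2)
p_3 = [1/2, 1/4, 1/8, 1/8]  (j = 0..3)
p_4 = [1/2, 1/4, 1/8, 1/16, 1/16]  (j = 0..4)
p_5 = [0, 3/4, 1/8, 1/16, 1/32, 1/32]  (j = 0..5)
p_6 = [0, 1/4, 5/8, 1/16, 1/32, 1/64, 1/64]  (j = 0..6)
E[N_6] = Σ j·p_6(j) = 127/64;  E[N_6²] = Σ j²·p_6(j) = 305/64
Var[N_6] = 305/64 − (127/64)² = 3391/4096


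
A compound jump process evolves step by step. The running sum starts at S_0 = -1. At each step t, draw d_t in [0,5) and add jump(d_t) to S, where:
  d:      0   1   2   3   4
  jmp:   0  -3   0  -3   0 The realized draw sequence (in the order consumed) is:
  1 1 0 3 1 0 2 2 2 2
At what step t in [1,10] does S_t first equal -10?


t=0: S=-1, d=1, jump=-3, S_1=-4
t=1: S=-4, d=1, jump=-3, S_2=-7
t=2: S=-7, d=0, jump=0, S_3=-7
t=3: S=-7, d=3, jump=-3, S_4=-10
t=4: S=-10, d=1, jump=-3, S_5=-13
t=5: S=-13, d=0, jump=0, S_6=-13
t=6: S=-13, d=2, jump=0, S_7=-13
t=7: S=-13, d=2, jump=0, S_8=-13
t=8: S=-13, d=2, jump=0, S_9=-13
t=9: S=-13, d=2, jump=0, S_10=-13

4


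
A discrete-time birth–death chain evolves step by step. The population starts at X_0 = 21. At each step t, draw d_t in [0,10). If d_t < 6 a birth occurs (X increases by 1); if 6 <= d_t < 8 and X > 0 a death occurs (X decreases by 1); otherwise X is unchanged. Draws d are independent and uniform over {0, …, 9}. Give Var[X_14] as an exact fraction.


X can drop by at most 1 per step and X_0 = 21 > T = 14, so X_t >= 21 − t >= 7 > 0 for every t <= 14: the floor at 0 (the 'and X > 0' condition) never binds. Hence X_14 = X_0 + Σ_{t<14} Y_t with i.i.d. increments Y_t = y(d_t) ∈ {+1, −1, 0}.
Outcome values over d=0..9: [1, 1, 1, 1, 1, 1, -1, -1, 0, 0]
Σy = 4, Σy² = 8, M = 10
μ = 4/10 = 2/5,  σ² = 8/10 − (2/5)² = 16/25
Independent increments: Var[X_14] = 14·σ² = 14·(16/25) = 224/25

224/25


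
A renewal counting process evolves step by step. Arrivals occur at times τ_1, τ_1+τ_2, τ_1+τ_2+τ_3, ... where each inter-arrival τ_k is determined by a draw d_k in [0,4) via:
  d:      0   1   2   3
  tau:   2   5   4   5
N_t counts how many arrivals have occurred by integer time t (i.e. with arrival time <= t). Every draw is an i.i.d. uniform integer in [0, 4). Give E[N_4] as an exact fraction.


Inter-arrival values over d=0..3: [2, 5, 4, 5]
Each d has probability 1/4, so the pmf of τ is: f(2) = 1/4, f(4) = 1/4, f(5) = 1/2
Renewal equation for m(n) = E[N_n]: condition on τ_1 = k (if k <= n, one arrival plus a fresh copy on the remaining n−k steps): m(n) = F(n) + Σ_{k<=n} f(k)·m(n−k), where F(n) = P(τ <= n) and m(0) = 0
m(1) = F(1) = 0
m(2) = F(2) = 1/4
m(3) = F(3) = 1/4
m(4) = F(4) + f(2)·m(2) = 1/2 + 1/4·1/4 = 9/16
E[N_4] = m(4) = 9/16

9/16


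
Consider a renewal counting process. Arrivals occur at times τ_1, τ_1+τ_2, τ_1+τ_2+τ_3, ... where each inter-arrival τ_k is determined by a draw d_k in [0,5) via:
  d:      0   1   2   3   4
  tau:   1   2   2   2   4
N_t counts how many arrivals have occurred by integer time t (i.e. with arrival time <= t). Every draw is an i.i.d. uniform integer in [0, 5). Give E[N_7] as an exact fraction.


231371/78125

Inter-arrival values over d=0..4: [1, 2, 2, 2, 4]
Each d has probability 1/5, so the pmf of τ is: f(1) = 1/5, f(2) = 3/5, f(4) = 1/5
Renewal equation for m(n) = E[N_n]: condition on τ_1 = k (if k <= n, one arrival plus a fresh copy on the remaining n−k steps): m(n) = F(n) + Σ_{k<=n} f(k)·m(n−k), where F(n) = P(τ <= n) and m(0) = 0
m(1) = F(1) = 1/5
m(2) = F(2) + f(1)·m(1) = 4/5 + 1/5·1/5 = 21/25
m(3) = F(3) + f(1)·m(2) + f(2)·m(1) = 4/5 + 1/5·21/25 + 3/5·1/5 = 136/125
m(4) = F(4) + f(1)·m(3) + f(2)·m(2) = 1 + 1/5·136/125 + 3/5·21/25 = 1076/625
m(5) = F(5) + f(1)·m(4) + f(2)·m(3) + f(4)·m(1) = 1 + 1/5·1076/625 + 3/5·136/125 + 1/5·1/5 = 6366/3125
m(6) = F(6) + f(1)·m(5) + f(2)·m(4) + f(4)·m(2) = 1 + 1/5·6366/3125 + 3/5·1076/625 + 1/5·21/25 = 40756/15625
m(7) = F(7) + f(1)·m(6) + f(2)·m(5) + f(4)·m(3) = 1 + 1/5·40756/15625 + 3/5·6366/3125 + 1/5·136/125 = 231371/78125
E[N_7] = m(7) = 231371/78125


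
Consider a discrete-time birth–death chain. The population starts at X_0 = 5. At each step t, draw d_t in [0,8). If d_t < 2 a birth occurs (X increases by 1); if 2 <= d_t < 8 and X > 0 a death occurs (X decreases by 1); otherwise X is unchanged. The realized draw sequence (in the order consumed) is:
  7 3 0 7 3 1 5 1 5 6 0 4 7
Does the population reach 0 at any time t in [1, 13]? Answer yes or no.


t=0: X=5, d=7 → death, X_1=4
t=1: X=4, d=3 → death, X_2=3
t=2: X=3, d=0 → birth, X_3=4
t=3: X=4, d=7 → death, X_4=3
t=4: X=3, d=3 → death, X_5=2
t=5: X=2, d=1 → birth, X_6=3
t=6: X=3, d=5 → death, X_7=2
t=7: X=2, d=1 → birth, X_8=3
t=8: X=3, d=5 → death, X_9=2
t=9: X=2, d=6 → death, X_10=1
t=10: X=1, d=0 → birth, X_11=2
t=11: X=2, d=4 → death, X_12=1
t=12: X=1, d=7 → death, X_13=0

yes


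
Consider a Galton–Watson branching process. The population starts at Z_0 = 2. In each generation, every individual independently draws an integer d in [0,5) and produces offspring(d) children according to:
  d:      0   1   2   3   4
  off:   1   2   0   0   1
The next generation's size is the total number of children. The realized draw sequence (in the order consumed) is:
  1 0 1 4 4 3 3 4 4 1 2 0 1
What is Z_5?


3

gen 0: Z_0=2, draws=[1, 0], offspring=[2, 1], Z_1=3
gen 1: Z_1=3, draws=[1, 4, 4], offspring=[2, 1, 1], Z_2=4
gen 2: Z_2=4, draws=[3, 3, 4, 4], offspring=[0, 0, 1, 1], Z_3=2
gen 3: Z_3=2, draws=[1, 2], offspring=[2, 0], Z_4=2
gen 4: Z_4=2, draws=[0, 1], offspring=[1, 2], Z_5=3


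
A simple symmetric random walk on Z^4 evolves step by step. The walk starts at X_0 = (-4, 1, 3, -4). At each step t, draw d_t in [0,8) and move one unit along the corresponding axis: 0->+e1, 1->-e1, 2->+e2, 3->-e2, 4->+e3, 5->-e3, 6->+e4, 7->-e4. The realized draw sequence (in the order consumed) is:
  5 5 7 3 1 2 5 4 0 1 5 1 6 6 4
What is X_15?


t=0: X=(-4, 1, 3, -4), d=5 → -e3, X_1=(-4, 1, 2, -4)
t=1: X=(-4, 1, 2, -4), d=5 → -e3, X_2=(-4, 1, 1, -4)
t=2: X=(-4, 1, 1, -4), d=7 → -e4, X_3=(-4, 1, 1, -5)
t=3: X=(-4, 1, 1, -5), d=3 → -e2, X_4=(-4, 0, 1, -5)
t=4: X=(-4, 0, 1, -5), d=1 → -e1, X_5=(-5, 0, 1, -5)
t=5: X=(-5, 0, 1, -5), d=2 → +e2, X_6=(-5, 1, 1, -5)
t=6: X=(-5, 1, 1, -5), d=5 → -e3, X_7=(-5, 1, 0, -5)
t=7: X=(-5, 1, 0, -5), d=4 → +e3, X_8=(-5, 1, 1, -5)
t=8: X=(-5, 1, 1, -5), d=0 → +e1, X_9=(-4, 1, 1, -5)
t=9: X=(-4, 1, 1, -5), d=1 → -e1, X_10=(-5, 1, 1, -5)
t=10: X=(-5, 1, 1, -5), d=5 → -e3, X_11=(-5, 1, 0, -5)
t=11: X=(-5, 1, 0, -5), d=1 → -e1, X_12=(-6, 1, 0, -5)
t=12: X=(-6, 1, 0, -5), d=6 → +e4, X_13=(-6, 1, 0, -4)
t=13: X=(-6, 1, 0, -4), d=6 → +e4, X_14=(-6, 1, 0, -3)
t=14: X=(-6, 1, 0, -3), d=4 → +e3, X_15=(-6, 1, 1, -3)

(-6, 1, 1, -3)


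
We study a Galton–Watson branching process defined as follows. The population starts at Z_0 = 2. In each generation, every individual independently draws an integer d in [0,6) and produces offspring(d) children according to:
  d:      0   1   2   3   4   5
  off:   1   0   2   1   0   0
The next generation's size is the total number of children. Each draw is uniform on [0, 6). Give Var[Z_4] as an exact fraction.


5200/6561

Outcome values over d=0..5: [1, 0, 2, 1, 0, 0]
Σy = 4, Σy² = 6, M = 6
μ = 4/6 = 2/3,  σ² = 6/6 − (2/3)² = 5/9
V_0 = 0, E_0 = 2
V_1 = 5/9·E_0 + (2/3)²·V_0 = 10/9;  E_1 = 4/3
V_2 = 5/9·E_1 + (2/3)²·V_1 = 100/81;  E_2 = 8/9
V_3 = 5/9·E_2 + (2/3)²·V_2 = 760/729;  E_3 = 16/27
V_4 = 5/9·E_3 + (2/3)²·V_3 = 5200/6561;  E_4 = 32/81


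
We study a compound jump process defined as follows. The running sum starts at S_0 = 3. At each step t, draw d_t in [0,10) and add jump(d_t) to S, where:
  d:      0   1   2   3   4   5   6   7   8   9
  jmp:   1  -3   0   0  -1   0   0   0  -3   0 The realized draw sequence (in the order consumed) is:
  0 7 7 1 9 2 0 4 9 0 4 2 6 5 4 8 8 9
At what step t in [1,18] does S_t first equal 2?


7

t=0: S=3, d=0, jump=1, S_1=4
t=1: S=4, d=7, jump=0, S_2=4
t=2: S=4, d=7, jump=0, S_3=4
t=3: S=4, d=1, jump=-3, S_4=1
t=4: S=1, d=9, jump=0, S_5=1
t=5: S=1, d=2, jump=0, S_6=1
t=6: S=1, d=0, jump=1, S_7=2
t=7: S=2, d=4, jump=-1, S_8=1
t=8: S=1, d=9, jump=0, S_9=1
t=9: S=1, d=0, jump=1, S_10=2
t=10: S=2, d=4, jump=-1, S_11=1
t=11: S=1, d=2, jump=0, S_12=1
t=12: S=1, d=6, jump=0, S_13=1
t=13: S=1, d=5, jump=0, S_14=1
t=14: S=1, d=4, jump=-1, S_15=0
t=15: S=0, d=8, jump=-3, S_16=-3
t=16: S=-3, d=8, jump=-3, S_17=-6
t=17: S=-6, d=9, jump=0, S_18=-6


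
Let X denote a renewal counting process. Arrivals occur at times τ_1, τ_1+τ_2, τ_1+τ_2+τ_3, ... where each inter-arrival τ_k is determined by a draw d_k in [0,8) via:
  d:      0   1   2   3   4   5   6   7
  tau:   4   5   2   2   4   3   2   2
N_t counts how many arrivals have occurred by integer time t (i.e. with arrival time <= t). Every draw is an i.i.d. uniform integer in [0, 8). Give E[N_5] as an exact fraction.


11/8

Inter-arrival values over d=0..7: [4, 5, 2, 2, 4, 3, 2, 2]
Each d has probability 1/8, so the pmf of τ is: f(2) = 1/2, f(3) = 1/8, f(4) = 1/4, f(5) = 1/8
Renewal equation for m(n) = E[N_n]: condition on τ_1 = k (if k <= n, one arrival plus a fresh copy on the remaining n−k steps): m(n) = F(n) + Σ_{k<=n} f(k)·m(n−k), where F(n) = P(τ <= n) and m(0) = 0
m(1) = F(1) = 0
m(2) = F(2) = 1/2
m(3) = F(3) = 5/8
m(4) = F(4) + f(2)·m(2) = 7/8 + 1/2·1/2 = 9/8
m(5) = F(5) + f(2)·m(3) + f(3)·m(2) = 1 + 1/2·5/8 + 1/8·1/2 = 11/8
E[N_5] = m(5) = 11/8


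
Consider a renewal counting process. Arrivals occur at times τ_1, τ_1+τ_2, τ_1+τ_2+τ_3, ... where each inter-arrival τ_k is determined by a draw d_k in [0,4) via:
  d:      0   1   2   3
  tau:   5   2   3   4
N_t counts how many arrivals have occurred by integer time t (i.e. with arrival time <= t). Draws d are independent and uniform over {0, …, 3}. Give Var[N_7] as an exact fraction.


Inter-arrival values over d=0..3: [5, 2, 3, 4]
Each d has probability 1/4, so the pmf of τ is: f(2) = 1/4, f(3) = 1/4, f(4) = 1/4, f(5) = 1/4
Let p_n(j) = P(N_n = j), with p_0 = [1]. Condition on τ_1: p_n(0) = P(τ > n), and for j >= 1, p_n(j) = Σ_{k<=n} f(k)·p_{n−k}(j−1)
p_1 = [1]  (j = 0)
p_2 = [3/4, 1/4]  (j = 0..1)
p_3 = [1/2, 1/2]  (j = 0..1)
p_4 = [1/4, 11/16, 1/16]  (j = 0..2)
p_5 = [0, 13/16, 3/16]  (j = 0..2)
p_6 = [0, 5/8, 23/64, 1/64]  (j = 0..3)
p_7 = [0, 3/8, 9/16, 1/16]  (j = 0..3)
E[N_7] = Σ j·p_7(j) = 27/16;  E[N_7²] = Σ j²·p_7(j) = 51/16
Var[N_7] = 51/16 − (27/16)² = 87/256

87/256


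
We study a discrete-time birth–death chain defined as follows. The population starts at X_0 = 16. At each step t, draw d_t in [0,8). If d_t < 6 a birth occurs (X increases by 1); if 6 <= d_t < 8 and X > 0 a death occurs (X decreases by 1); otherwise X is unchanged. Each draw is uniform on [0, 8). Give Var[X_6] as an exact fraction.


X can drop by at most 1 per step and X_0 = 16 > T = 6, so X_t >= 16 − t >= 10 > 0 for every t <= 6: the floor at 0 (the 'and X > 0' condition) never binds. Hence X_6 = X_0 + Σ_{t<6} Y_t with i.i.d. increments Y_t = y(d_t) ∈ {+1, −1, 0}.
Outcome values over d=0..7: [1, 1, 1, 1, 1, 1, -1, -1]
Σy = 4, Σy² = 8, M = 8
μ = 4/8 = 1/2,  σ² = 8/8 − (1/2)² = 3/4
Independent increments: Var[X_6] = 6·σ² = 6·(3/4) = 9/2

9/2


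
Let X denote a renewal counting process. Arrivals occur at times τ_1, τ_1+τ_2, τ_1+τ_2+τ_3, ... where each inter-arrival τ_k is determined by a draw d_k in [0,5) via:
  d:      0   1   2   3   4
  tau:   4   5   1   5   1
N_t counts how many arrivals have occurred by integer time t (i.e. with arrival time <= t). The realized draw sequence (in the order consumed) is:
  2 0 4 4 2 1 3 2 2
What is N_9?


draw d_1=2: τ_1=1, arrival time A_1=1
draw d_2=0: τ_2=4, arrival time A_2=5
draw d_3=4: τ_3=1, arrival time A_3=6
draw d_4=4: τ_4=1, arrival time A_4=7
draw d_5=2: τ_5=1, arrival time A_5=8
draw d_6=1: τ_6=5, arrival time A_6=13
draw d_7=3: τ_7=5, arrival time A_7=18
draw d_8=2: τ_8=1, arrival time A_8=19
draw d_9=2: τ_9=1, arrival time A_9=20
N_t over t=0..9: 0:0 1:1 2:1 3:1 4:1 5:2 6:3 7:4 8:5 9:5

5


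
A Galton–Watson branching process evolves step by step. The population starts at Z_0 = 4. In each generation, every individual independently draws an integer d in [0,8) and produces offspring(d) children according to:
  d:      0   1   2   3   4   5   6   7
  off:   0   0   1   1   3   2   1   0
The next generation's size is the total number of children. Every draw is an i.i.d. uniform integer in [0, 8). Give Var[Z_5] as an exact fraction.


20

Outcome values over d=0..7: [0, 0, 1, 1, 3, 2, 1, 0]
Σy = 8, Σy² = 16, M = 8
μ = 8/8 = 1,  σ² = 16/8 − (1)² = 1
V_0 = 0, E_0 = 4
V_1 = 1·E_0 + (1)²·V_0 = 4;  E_1 = 4
V_2 = 1·E_1 + (1)²·V_1 = 8;  E_2 = 4
V_3 = 1·E_2 + (1)²·V_2 = 12;  E_3 = 4
V_4 = 1·E_3 + (1)²·V_3 = 16;  E_4 = 4
V_5 = 1·E_4 + (1)²·V_4 = 20;  E_5 = 4


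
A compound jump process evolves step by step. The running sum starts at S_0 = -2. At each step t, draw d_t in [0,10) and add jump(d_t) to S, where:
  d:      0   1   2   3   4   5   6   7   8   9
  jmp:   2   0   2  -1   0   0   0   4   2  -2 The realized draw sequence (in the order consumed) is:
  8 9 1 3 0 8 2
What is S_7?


t=0: S=-2, d=8, jump=2, S_1=0
t=1: S=0, d=9, jump=-2, S_2=-2
t=2: S=-2, d=1, jump=0, S_3=-2
t=3: S=-2, d=3, jump=-1, S_4=-3
t=4: S=-3, d=0, jump=2, S_5=-1
t=5: S=-1, d=8, jump=2, S_6=1
t=6: S=1, d=2, jump=2, S_7=3

3


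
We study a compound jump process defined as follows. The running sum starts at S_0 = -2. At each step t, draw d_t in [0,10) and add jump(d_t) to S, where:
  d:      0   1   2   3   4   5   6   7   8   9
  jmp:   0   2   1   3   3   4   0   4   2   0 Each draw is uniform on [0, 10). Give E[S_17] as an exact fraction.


303/10

Outcome values over d=0..9: [0, 2, 1, 3, 3, 4, 0, 4, 2, 0]
Σy = 19, Σy² = 59, M = 10
μ = 19/10 = 19/10,  σ² = 59/10 − (19/10)² = 229/100
E[S_17] = -2 + 17·(19/10) = 303/10


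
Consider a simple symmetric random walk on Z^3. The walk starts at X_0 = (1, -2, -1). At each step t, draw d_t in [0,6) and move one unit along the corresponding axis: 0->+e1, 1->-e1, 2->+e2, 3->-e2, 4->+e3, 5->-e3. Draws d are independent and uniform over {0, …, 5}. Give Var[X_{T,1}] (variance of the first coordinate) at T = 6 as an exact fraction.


2

Outcome values over d=0..5: [1, -1, 0, 0, 0, 0]
Σy = 0, Σy² = 2, M = 6
μ = 0/6 = 0,  σ² = 2/6 − (0)² = 1/3
Independent increments: Var[X_6] = 6·σ² = 6·(1/3) = 2


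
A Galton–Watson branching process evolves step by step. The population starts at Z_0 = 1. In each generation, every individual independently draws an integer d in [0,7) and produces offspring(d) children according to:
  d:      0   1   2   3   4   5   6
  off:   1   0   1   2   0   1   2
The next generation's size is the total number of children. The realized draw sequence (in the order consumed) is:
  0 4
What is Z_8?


0

gen 0: Z_0=1, draws=[0], offspring=[1], Z_1=1
gen 1: Z_1=1, draws=[4], offspring=[0], Z_2=0
gen 2: Z_2=0, draws=[], offspring=[], Z_3=0
gen 3: Z_3=0, draws=[], offspring=[], Z_4=0
gen 4: Z_4=0, draws=[], offspring=[], Z_5=0
gen 5: Z_5=0, draws=[], offspring=[], Z_6=0
gen 6: Z_6=0, draws=[], offspring=[], Z_7=0
gen 7: Z_7=0, draws=[], offspring=[], Z_8=0


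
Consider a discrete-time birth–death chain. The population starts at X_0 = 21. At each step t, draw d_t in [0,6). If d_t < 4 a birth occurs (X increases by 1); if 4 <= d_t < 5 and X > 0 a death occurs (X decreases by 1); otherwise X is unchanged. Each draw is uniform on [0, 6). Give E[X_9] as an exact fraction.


X can drop by at most 1 per step and X_0 = 21 > T = 9, so X_t >= 21 − t >= 12 > 0 for every t <= 9: the floor at 0 (the 'and X > 0' condition) never binds. Hence X_9 = X_0 + Σ_{t<9} Y_t with i.i.d. increments Y_t = y(d_t) ∈ {+1, −1, 0}.
Outcome values over d=0..5: [1, 1, 1, 1, -1, 0]
Σy = 3, Σy² = 5, M = 6
μ = 3/6 = 1/2,  σ² = 5/6 − (1/2)² = 7/12
E[X_9] = 21 + 9·(1/2) = 51/2

51/2


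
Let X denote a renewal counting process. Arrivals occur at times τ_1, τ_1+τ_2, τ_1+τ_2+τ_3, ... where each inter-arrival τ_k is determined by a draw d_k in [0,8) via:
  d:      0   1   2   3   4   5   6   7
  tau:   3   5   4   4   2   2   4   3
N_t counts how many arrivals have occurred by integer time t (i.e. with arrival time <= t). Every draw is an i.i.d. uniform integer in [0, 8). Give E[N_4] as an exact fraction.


15/16

Inter-arrival values over d=0..7: [3, 5, 4, 4, 2, 2, 4, 3]
Each d has probability 1/8, so the pmf of τ is: f(2) = 1/4, f(3) = 1/4, f(4) = 3/8, f(5) = 1/8
Renewal equation for m(n) = E[N_n]: condition on τ_1 = k (if k <= n, one arrival plus a fresh copy on the remaining n−k steps): m(n) = F(n) + Σ_{k<=n} f(k)·m(n−k), where F(n) = P(τ <= n) and m(0) = 0
m(1) = F(1) = 0
m(2) = F(2) = 1/4
m(3) = F(3) = 1/2
m(4) = F(4) + f(2)·m(2) = 7/8 + 1/4·1/4 = 15/16
E[N_4] = m(4) = 15/16


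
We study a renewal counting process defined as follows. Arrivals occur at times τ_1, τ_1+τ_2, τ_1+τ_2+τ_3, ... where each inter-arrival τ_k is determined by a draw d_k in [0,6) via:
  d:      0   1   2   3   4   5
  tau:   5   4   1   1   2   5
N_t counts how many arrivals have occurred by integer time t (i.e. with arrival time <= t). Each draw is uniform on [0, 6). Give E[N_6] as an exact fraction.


11027/5832

Inter-arrival values over d=0..5: [5, 4, 1, 1, 2, 5]
Each d has probability 1/6, so the pmf of τ is: f(1) = 1/3, f(2) = 1/6, f(4) = 1/6, f(5) = 1/3
Renewal equation for m(n) = E[N_n]: condition on τ_1 = k (if k <= n, one arrival plus a fresh copy on the remaining n−k steps): m(n) = F(n) + Σ_{k<=n} f(k)·m(n−k), where F(n) = P(τ <= n) and m(0) = 0
m(1) = F(1) = 1/3
m(2) = F(2) + f(1)·m(1) = 1/2 + 1/3·1/3 = 11/18
m(3) = F(3) + f(1)·m(2) + f(2)·m(1) = 1/2 + 1/3·11/18 + 1/6·1/3 = 41/54
m(4) = F(4) + f(1)·m(3) + f(2)·m(2) = 2/3 + 1/3·41/54 + 1/6·11/18 = 331/324
m(5) = F(5) + f(1)·m(4) + f(2)·m(3) + f(4)·m(1) = 1 + 1/3·331/324 + 1/6·41/54 + 1/6·1/3 = 370/243
m(6) = F(6) + f(1)·m(5) + f(2)·m(4) + f(4)·m(2) + f(5)·m(1) = 1 + 1/3·370/243 + 1/6·331/324 + 1/6·11/18 + 1/3·1/3 = 11027/5832
E[N_6] = m(6) = 11027/5832
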